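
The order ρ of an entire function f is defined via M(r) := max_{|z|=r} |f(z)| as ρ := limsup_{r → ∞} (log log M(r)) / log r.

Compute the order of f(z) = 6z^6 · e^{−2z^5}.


M(r) = max_{|z|=r} |6|·|z|^6·|e^{−2z^5}| = 6·r^6 · e^{2r^5} (the factors attain their maxima compatibly on |z|=r). Then log M(r) = log 6 + 6·log r + 2r^5, dominated by the last term, so log log M(r) ~ 5·log r. The polynomial factor 6z^6 contributes only a log r term and does not affect the order. ρ = 5.
Therefore ρ = 5.

Order ρ = 5.


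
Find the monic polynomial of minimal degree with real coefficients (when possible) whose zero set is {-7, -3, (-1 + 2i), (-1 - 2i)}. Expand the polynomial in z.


The polynomial is p(z) = ∏_{α ∈ S} (z − α), where S = {-7, -3, (-1 + 2i), (-1 - 2i)}.
Expanding the product yields: p(z) = z^4 + 12·z^3 + 46·z^2 + 92·z + 105.
Note conjugate pairs combine to real quadratics: (z − (-1+2i))(z − (-1−2i)) = z² + 2z + 5.
The resulting polynomial has degree 4 and real coefficients as required.

p(z) = z^4 + 12·z^3 + 46·z^2 + 92·z + 105.


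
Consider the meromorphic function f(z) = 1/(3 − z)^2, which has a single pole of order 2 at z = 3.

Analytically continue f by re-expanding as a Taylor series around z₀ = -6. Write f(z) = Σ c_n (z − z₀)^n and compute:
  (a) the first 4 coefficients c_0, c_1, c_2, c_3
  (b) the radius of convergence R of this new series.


Let w = z − z₀, so z = z₀ + w.
Then 3 − z = 3 − (z₀ + w) = (3 − z₀) − w = 9 − w.
f(z) = 1/(9 − w)^2 = (1/(9)^2) · (1 − w/(9))^{−2}.
By the binomial series (1−u)^{−2} = Σ_{n≥0} C(n+1, 1) u^n for |u|<1, with u = w/(9):
  c_n = C(n+1, 1) / (9)^(n+2).
  c_0 = 1/(9)^2 = 1/81.
  c_1 = 2/(9)^3 = 2/729.
  c_2 = 3/(9)^4 = 1/2187.
  c_3 = 4/(9)^5 = 4/59049.
The series is valid for |w/d| < 1, i.e. |z − z₀| < |d|.
Radius of convergence: R = |3 − z₀| = |9| = 9 (distance from z₀ to the singularity z = 3).

c_0 = 1/81, c_1 = 2/729, c_2 = 1/2187, c_3 = 4/59049; R = 9.


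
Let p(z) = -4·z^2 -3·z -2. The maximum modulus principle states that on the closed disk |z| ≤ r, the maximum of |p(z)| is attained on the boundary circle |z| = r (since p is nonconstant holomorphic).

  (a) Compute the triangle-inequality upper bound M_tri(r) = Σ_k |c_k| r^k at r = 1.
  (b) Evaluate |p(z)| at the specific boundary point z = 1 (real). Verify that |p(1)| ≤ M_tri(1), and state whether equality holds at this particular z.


Coefficients: c_0 = -2, c_1 = -3, c_2 = -4. Radius r = 1.
Part (a). Triangle bound: M_tri(r) = Σ_k |c_k| r^k
  = |-2|·1^0 + |-3|·1^1 + |-4|·1^2
  = 2 + 3 + 4 = 9.
This bounds M(r) := max_{|z|=r} |p(z)| from above; equality holds iff all terms c_k z^k can be made to align in phase at a single z on |z|=r.
Part (b). At z = 1 (real, on the circle |z| = r):
  p(1) = (-2)·1^0 + (-3)·1^1 + (-4)·1^2 = -9.
  |p(1)| = 9.
Since all nonzero coefficients share the same sign, |p(1)| = 9 = M_tri(1); the triangle bound is attained at z = 1, so in fact M(r) = 9.

M_tri(1) = 9; |p(1)| = 9; equality at z=1: yes.


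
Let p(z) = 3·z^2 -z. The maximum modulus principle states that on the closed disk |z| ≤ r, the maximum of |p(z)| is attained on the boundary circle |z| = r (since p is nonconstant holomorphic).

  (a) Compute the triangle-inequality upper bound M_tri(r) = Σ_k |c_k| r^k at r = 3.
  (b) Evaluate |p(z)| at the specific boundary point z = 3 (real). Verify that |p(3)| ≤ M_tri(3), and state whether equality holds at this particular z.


Coefficients: c_0 = 0, c_1 = -1, c_2 = 3. Radius r = 3.
Part (a). Triangle bound: M_tri(r) = Σ_k |c_k| r^k
  = |0|·3^0 + |-1|·3^1 + |3|·3^2
  = 0 + 3 + 27 = 30.
This bounds M(r) := max_{|z|=r} |p(z)| from above; equality holds iff all terms c_k z^k can be made to align in phase at a single z on |z|=r.
Part (b). At z = 3 (real, on the circle |z| = r):
  p(3) = (0)·3^0 + (-1)·3^1 + (3)·3^2 = 24.
  |p(3)| = 24.
Check: |p(3)| = 24 ≤ 30 = M_tri(3). ✓ Equality does not hold at z = 3 (the coefficients have mixed signs, so the terms do not all align in phase there).

M_tri(3) = 30; |p(3)| = 24; equality at z=3: no.


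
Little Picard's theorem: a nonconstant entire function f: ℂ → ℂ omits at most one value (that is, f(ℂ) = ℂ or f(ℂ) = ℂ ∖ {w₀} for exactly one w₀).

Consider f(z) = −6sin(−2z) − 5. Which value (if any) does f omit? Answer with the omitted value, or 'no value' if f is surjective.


Little Picard bounds the complement of f(ℂ) to at most one point.
sin is entire and surjective onto ℂ: for every w ∈ ℂ, sin(ζ) = w has a solution ζ ∈ ℂ (e.g., via the complex inverse arcsin). With ζ = −2z this gives z = ζ/(-2). Then -6·sin(−2z) takes every value in -6·ℂ = ℂ, and adding -5 is a bijection of ℂ. So f is surjective and omits no value. (Note: only on the real line is sin bounded by [−1, 1].)

Omitted value: no value.


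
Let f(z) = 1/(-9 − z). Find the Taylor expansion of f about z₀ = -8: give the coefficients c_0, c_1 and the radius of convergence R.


Let w = z − z₀, so z = z₀ + w.
Then -9 − z = -9 − (z₀ + w) = (-9 − z₀) − w = -1 − w.
f(z) = 1/(-1 − w) = (1/(-1)) · 1/(1 − w/(-1)) = Σ_{n≥0} w^n / (-1)^(n+1).
So c_n = 1/(-1)^(n+1):
  c_0 = 1/(-1)^1 = -1.
  c_1 = 1/(-1)^2 = 1.
The series is valid for |w/d| < 1, i.e. |z − z₀| < |d|.
Radius of convergence: R = |-9 − z₀| = |-1| = 1 (distance from z₀ to the singularity z = -9).

c_0 = -1, c_1 = 1; R = 1.


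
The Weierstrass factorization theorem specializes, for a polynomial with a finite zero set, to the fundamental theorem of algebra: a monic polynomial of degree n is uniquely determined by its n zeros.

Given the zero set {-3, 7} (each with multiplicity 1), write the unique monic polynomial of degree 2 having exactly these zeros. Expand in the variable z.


The polynomial is p(z) = ∏_{α ∈ S} (z − α), where S = {-3, 7}.
Expanding the product yields: p(z) = z^2 -4·z -21.
The resulting polynomial has degree 2 and real coefficients as required.

p(z) = z^2 -4·z -21.


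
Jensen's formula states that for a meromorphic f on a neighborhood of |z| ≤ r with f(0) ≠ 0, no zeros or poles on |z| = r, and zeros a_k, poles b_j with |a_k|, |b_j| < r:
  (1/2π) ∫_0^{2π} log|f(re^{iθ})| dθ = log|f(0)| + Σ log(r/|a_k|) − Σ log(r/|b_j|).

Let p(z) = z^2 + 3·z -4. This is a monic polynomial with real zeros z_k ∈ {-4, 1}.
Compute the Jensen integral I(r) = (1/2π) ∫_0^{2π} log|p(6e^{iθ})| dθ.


Zeros: -4, 1; r = 6.
Inside |z| < r: -4, 1. Outside (|z| ≥ r): ∅.
p(0) = -4, so log|p(0)| = log(4) = 1.3863.
Apply Jensen: I(r) = log|p(0)| + Σ_k log(r/|z_k|), summed over zeros inside |z| < r.
  log(r/|z_k|) for z_k = -4: log(6/4) = 0.4055
  log(r/|z_k|) for z_k = 1: log(6/1) = 1.7918
Sum over inside zeros: 2.1972.
I(r) = log|p(0)| + (inside sum) = 1.3863 + 2.1972 = 3.5835.
Closed form (all zeros inside, monic): I(r) = n·log(r) = 2·log(6) = 3.5835. ✓

I(r) ≈ 3.5835.


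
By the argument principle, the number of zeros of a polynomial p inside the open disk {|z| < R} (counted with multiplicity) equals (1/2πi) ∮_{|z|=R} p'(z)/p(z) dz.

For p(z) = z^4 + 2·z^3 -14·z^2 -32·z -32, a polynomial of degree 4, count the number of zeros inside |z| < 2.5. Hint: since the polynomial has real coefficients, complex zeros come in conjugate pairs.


The zeros of p are: -4, (-1 + 1i), (-1 - 1i), 4.
Their magnitudes are: 4, 1.414, 1.414, 4.
Zeros with |z| < R = 2.5: (-1 + 1i), (-1 - 1i).
Count = 2.
By the argument principle, (1/2πi) ∮_{|z|=R} p'(z)/p(z) dz equals exactly this count.

Number of zeros inside |z| < 2.5: 2.


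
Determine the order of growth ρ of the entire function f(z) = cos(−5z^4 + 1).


Write cos(w) = (e^{iw} ± e^{−iw})/(2 or 2i), so |cos(w)| ≤ e^{|w|}. With w = −5z^4 + 1, |w| ≤ 5r^4 + 1 on |z|=r, giving M(r) ≤ e^{5r^4 + 1} and ρ ≤ 4. For the lower bound, choose z on |z|=r with -5z^4 purely imaginary of modulus 5r^4; then |cos(−5z^4 + 1)| grows like e^{5r^4}/2, so ρ ≥ 4. Hence ρ = 4.
Therefore ρ = 4.

Order ρ = 4.


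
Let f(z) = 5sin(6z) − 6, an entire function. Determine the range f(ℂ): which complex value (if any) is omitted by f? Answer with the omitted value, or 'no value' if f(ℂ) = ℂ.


Little Picard bounds the complement of f(ℂ) to at most one point.
sin is entire and surjective onto ℂ: for every w ∈ ℂ, sin(ζ) = w has a solution ζ ∈ ℂ (e.g., via the complex inverse arcsin). With ζ = 6z this gives z = ζ/(6). Then 5·sin(6z) takes every value in 5·ℂ = ℂ, and adding -6 is a bijection of ℂ. So f is surjective and omits no value. (Note: only on the real line is sin bounded by [−1, 1].)

Omitted value: no value.


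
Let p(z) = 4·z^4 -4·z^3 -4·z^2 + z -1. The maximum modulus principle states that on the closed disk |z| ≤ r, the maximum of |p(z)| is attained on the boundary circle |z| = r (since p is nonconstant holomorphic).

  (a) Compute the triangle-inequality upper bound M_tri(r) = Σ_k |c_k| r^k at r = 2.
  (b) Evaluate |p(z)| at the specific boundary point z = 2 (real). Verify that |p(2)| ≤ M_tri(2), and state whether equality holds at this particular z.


Coefficients: c_0 = -1, c_1 = 1, c_2 = -4, c_3 = -4, c_4 = 4. Radius r = 2.
Part (a). Triangle bound: M_tri(r) = Σ_k |c_k| r^k
  = |-1|·2^0 + |1|·2^1 + |-4|·2^2 + |-4|·2^3 + |4|·2^4
  = 1 + 2 + 16 + 32 + 64 = 115.
This bounds M(r) := max_{|z|=r} |p(z)| from above; equality holds iff all terms c_k z^k can be made to align in phase at a single z on |z|=r.
Part (b). At z = 2 (real, on the circle |z| = r):
  p(2) = (-1)·2^0 + (1)·2^1 + (-4)·2^2 + (-4)·2^3 + (4)·2^4 = 17.
  |p(2)| = 17.
Check: |p(2)| = 17 ≤ 115 = M_tri(2). ✓ Equality does not hold at z = 2 (the coefficients have mixed signs, so the terms do not all align in phase there).

M_tri(2) = 115; |p(2)| = 17; equality at z=2: no.


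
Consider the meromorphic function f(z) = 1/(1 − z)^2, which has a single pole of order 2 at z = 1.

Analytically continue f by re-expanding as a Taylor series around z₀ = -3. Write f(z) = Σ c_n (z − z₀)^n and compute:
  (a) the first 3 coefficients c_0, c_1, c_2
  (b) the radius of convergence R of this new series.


Let w = z − z₀, so z = z₀ + w.
Then 1 − z = 1 − (z₀ + w) = (1 − z₀) − w = 4 − w.
f(z) = 1/(4 − w)^2 = (1/(4)^2) · (1 − w/(4))^{−2}.
By the binomial series (1−u)^{−2} = Σ_{n≥0} C(n+1, 1) u^n for |u|<1, with u = w/(4):
  c_n = C(n+1, 1) / (4)^(n+2).
  c_0 = 1/(4)^2 = 1/16.
  c_1 = 2/(4)^3 = 1/32.
  c_2 = 3/(4)^4 = 3/256.
The series is valid for |w/d| < 1, i.e. |z − z₀| < |d|.
Radius of convergence: R = |1 − z₀| = |4| = 4 (distance from z₀ to the singularity z = 1).

c_0 = 1/16, c_1 = 1/32, c_2 = 3/256; R = 4.


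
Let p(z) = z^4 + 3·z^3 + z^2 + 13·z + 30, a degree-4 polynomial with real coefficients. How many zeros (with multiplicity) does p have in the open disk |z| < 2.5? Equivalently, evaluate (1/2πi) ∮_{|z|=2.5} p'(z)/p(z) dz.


The zeros of p are: -2, (1 + 2i), (1 - 2i), -3.
Their magnitudes are: 2, 2.236, 2.236, 3.
Zeros with |z| < R = 2.5: -2, (1 + 2i), (1 - 2i).
Count = 3.
By the argument principle, (1/2πi) ∮_{|z|=R} p'(z)/p(z) dz equals exactly this count.

Number of zeros inside |z| < 2.5: 3.


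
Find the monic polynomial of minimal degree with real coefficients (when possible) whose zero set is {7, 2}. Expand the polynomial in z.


The polynomial is p(z) = ∏_{α ∈ S} (z − α), where S = {7, 2}.
Expanding the product yields: p(z) = z^2 -9·z + 14.
The resulting polynomial has degree 2 and real coefficients as required.

p(z) = z^2 -9·z + 14.


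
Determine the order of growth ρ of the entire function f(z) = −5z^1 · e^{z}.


M(r) = max_{|z|=r} |-5|·|z|^1·|e^{z}| = 5·r^1 · e^{1r^1} (the factors attain their maxima compatibly on |z|=r). Then log M(r) = log 5 + 1·log r + 1r^1, dominated by the last term, so log log M(r) ~ 1·log r. The polynomial factor -5z^1 contributes only a log r term and does not affect the order. ρ = 1.
Therefore ρ = 1.

Order ρ = 1.


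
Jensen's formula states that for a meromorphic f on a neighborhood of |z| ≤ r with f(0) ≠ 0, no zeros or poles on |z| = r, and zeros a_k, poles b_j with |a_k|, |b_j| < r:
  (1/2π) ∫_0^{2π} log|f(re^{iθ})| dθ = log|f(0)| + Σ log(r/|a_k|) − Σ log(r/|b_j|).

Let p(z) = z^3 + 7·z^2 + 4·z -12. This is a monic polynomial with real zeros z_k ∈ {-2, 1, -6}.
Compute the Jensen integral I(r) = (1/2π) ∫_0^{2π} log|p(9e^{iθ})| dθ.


Zeros: -6, -2, 1; r = 9.
Inside |z| < r: -6, -2, 1. Outside (|z| ≥ r): ∅.
p(0) = -12, so log|p(0)| = log(12) = 2.4849.
Apply Jensen: I(r) = log|p(0)| + Σ_k log(r/|z_k|), summed over zeros inside |z| < r.
  log(r/|z_k|) for z_k = -2: log(9/2) = 1.5041
  log(r/|z_k|) for z_k = 1: log(9/1) = 2.1972
  log(r/|z_k|) for z_k = -6: log(9/6) = 0.4055
Sum over inside zeros: 4.1068.
I(r) = log|p(0)| + (inside sum) = 2.4849 + 4.1068 = 6.5917.
Closed form (all zeros inside, monic): I(r) = n·log(r) = 3·log(9) = 6.5917. ✓

I(r) ≈ 6.5917.


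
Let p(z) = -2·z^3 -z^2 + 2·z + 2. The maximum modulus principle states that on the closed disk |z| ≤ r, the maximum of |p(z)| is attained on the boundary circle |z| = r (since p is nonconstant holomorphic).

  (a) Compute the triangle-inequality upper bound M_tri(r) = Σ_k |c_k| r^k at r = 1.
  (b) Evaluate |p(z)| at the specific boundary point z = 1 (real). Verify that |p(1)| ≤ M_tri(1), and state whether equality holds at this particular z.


Coefficients: c_0 = 2, c_1 = 2, c_2 = -1, c_3 = -2. Radius r = 1.
Part (a). Triangle bound: M_tri(r) = Σ_k |c_k| r^k
  = |2|·1^0 + |2|·1^1 + |-1|·1^2 + |-2|·1^3
  = 2 + 2 + 1 + 2 = 7.
This bounds M(r) := max_{|z|=r} |p(z)| from above; equality holds iff all terms c_k z^k can be made to align in phase at a single z on |z|=r.
Part (b). At z = 1 (real, on the circle |z| = r):
  p(1) = (2)·1^0 + (2)·1^1 + (-1)·1^2 + (-2)·1^3 = 1.
  |p(1)| = 1.
Check: |p(1)| = 1 ≤ 7 = M_tri(1). ✓ Equality does not hold at z = 1 (the coefficients have mixed signs, so the terms do not all align in phase there).

M_tri(1) = 7; |p(1)| = 1; equality at z=1: no.


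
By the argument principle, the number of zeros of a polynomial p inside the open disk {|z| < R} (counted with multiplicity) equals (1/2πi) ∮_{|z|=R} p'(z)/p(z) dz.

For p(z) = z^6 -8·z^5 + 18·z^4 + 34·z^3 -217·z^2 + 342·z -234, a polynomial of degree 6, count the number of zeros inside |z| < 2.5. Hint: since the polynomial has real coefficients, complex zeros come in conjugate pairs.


The zeros of p are: (3 + 2i), (3 - 2i), (1 + 1i), (1 - 1i), 3, -3.
Their magnitudes are: 3.606, 3.606, 1.414, 1.414, 3, 3.
Zeros with |z| < R = 2.5: (1 + 1i), (1 - 1i).
Count = 2.
By the argument principle, (1/2πi) ∮_{|z|=R} p'(z)/p(z) dz equals exactly this count.

Number of zeros inside |z| < 2.5: 2.


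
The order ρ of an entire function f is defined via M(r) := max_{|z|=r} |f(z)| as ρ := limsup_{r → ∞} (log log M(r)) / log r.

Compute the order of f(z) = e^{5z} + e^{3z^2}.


Each summand is entire of order 1 and 2 respectively (as in the single-exponential case). The order of a sum is at most the max of the orders, so ρ ≤ 2. For the lower bound: on |z|=r choose arg z so that 3z^2 is real positive; then |e^{3z^2}| = e^{3r^2} while |e^{5z}| ≤ e^{5r^1} = o(e^{3r^2}). So |f| ≥ e^{3r^2}(1 − o(1)) and ρ ≥ 2. Hence ρ = max(1, 2) = 2.
Therefore ρ = 2.

Order ρ = 2.


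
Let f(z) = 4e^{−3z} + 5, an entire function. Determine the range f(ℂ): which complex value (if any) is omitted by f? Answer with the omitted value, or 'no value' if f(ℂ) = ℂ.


Little Picard bounds the complement of f(ℂ) to at most one point.
e^{−3z} is never zero on ℂ, so 4·e^{−3z} takes every value in ℂ ∖ {0}. Adding 5 shifts the range to ℂ ∖ {5}. Thus f omits exactly the value 5.

Omitted value: 5.


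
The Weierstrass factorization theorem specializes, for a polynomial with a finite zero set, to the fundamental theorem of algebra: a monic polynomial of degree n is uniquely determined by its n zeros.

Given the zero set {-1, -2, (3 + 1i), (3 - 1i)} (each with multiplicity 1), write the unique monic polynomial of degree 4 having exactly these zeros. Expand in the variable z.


The polynomial is p(z) = ∏_{α ∈ S} (z − α), where S = {-1, -2, (3 + 1i), (3 - 1i)}.
Expanding the product yields: p(z) = z^4 -3·z^3 -6·z^2 + 18·z + 20.
Note conjugate pairs combine to real quadratics: (z − (3+1i))(z − (3−1i)) = z² − 6z + 10.
The resulting polynomial has degree 4 and real coefficients as required.

p(z) = z^4 -3·z^3 -6·z^2 + 18·z + 20.


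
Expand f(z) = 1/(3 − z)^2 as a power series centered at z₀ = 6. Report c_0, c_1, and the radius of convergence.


Let w = z − z₀, so z = z₀ + w.
Then 3 − z = 3 − (z₀ + w) = (3 − z₀) − w = -3 − w.
f(z) = 1/(-3 − w)^2 = (1/(-3)^2) · (1 − w/(-3))^{−2}.
By the binomial series (1−u)^{−2} = Σ_{n≥0} C(n+1, 1) u^n for |u|<1, with u = w/(-3):
  c_n = C(n+1, 1) / (-3)^(n+2).
  c_0 = 1/(-3)^2 = 1/9.
  c_1 = 2/(-3)^3 = -2/27.
The series is valid for |w/d| < 1, i.e. |z − z₀| < |d|.
Radius of convergence: R = |3 − z₀| = |-3| = 3 (distance from z₀ to the singularity z = 3).

c_0 = 1/9, c_1 = -2/27; R = 3.


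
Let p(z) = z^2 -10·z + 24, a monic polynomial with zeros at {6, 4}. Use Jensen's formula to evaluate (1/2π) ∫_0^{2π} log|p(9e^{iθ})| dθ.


Zeros: 4, 6; r = 9.
Inside |z| < r: 4, 6. Outside (|z| ≥ r): ∅.
p(0) = 24, so log|p(0)| = log(24) = 3.1781.
Apply Jensen: I(r) = log|p(0)| + Σ_k log(r/|z_k|), summed over zeros inside |z| < r.
  log(r/|z_k|) for z_k = 6: log(9/6) = 0.4055
  log(r/|z_k|) for z_k = 4: log(9/4) = 0.8109
Sum over inside zeros: 1.2164.
I(r) = log|p(0)| + (inside sum) = 3.1781 + 1.2164 = 4.3944.
Closed form (all zeros inside, monic): I(r) = n·log(r) = 2·log(9) = 4.3944. ✓

I(r) ≈ 4.3944.


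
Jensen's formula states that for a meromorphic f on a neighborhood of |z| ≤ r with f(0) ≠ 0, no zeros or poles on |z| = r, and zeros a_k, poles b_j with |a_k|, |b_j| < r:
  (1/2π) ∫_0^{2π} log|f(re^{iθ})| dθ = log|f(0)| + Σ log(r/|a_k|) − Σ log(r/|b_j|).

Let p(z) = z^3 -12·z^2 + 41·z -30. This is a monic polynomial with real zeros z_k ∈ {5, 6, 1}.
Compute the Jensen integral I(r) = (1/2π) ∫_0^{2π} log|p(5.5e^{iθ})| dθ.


Zeros: 1, 5, 6; r = 5.5.
Inside |z| < r: 1, 5. Outside (|z| ≥ r): 6.
p(0) = -30, so log|p(0)| = log(30) = 3.4012.
Apply Jensen: I(r) = log|p(0)| + Σ_k log(r/|z_k|), summed over zeros inside |z| < r.
  log(r/|z_k|) for z_k = 5: log(5.5/5) = 0.0953
  log(r/|z_k|) for z_k = 1: log(5.5/1) = 1.7047
  Outside zeros (6) contribute nothing to the Jensen sum.
Sum over inside zeros: 1.8001.
I(r) = log|p(0)| + (inside sum) = 3.4012 + 1.8001 = 5.2013.
Note: since some zeros are outside |z| ≤ r, the simplified n·log(r) form does NOT apply — only the inside zeros contribute.

I(r) ≈ 5.2013.


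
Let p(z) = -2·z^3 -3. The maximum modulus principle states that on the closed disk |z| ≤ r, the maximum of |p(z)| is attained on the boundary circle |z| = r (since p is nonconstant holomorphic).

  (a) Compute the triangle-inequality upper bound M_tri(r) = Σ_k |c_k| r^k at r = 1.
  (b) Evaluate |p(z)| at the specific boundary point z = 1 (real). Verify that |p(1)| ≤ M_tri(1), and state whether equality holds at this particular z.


Coefficients: c_0 = -3, c_1 = 0, c_2 = 0, c_3 = -2. Radius r = 1.
Part (a). Triangle bound: M_tri(r) = Σ_k |c_k| r^k
  = |-3|·1^0 + |0|·1^1 + |0|·1^2 + |-2|·1^3
  = 3 + 0 + 0 + 2 = 5.
This bounds M(r) := max_{|z|=r} |p(z)| from above; equality holds iff all terms c_k z^k can be made to align in phase at a single z on |z|=r.
Part (b). At z = 1 (real, on the circle |z| = r):
  p(1) = (-3)·1^0 + (0)·1^1 + (0)·1^2 + (-2)·1^3 = -5.
  |p(1)| = 5.
Since all nonzero coefficients share the same sign, |p(1)| = 5 = M_tri(1); the triangle bound is attained at z = 1, so in fact M(r) = 5.

M_tri(1) = 5; |p(1)| = 5; equality at z=1: yes.


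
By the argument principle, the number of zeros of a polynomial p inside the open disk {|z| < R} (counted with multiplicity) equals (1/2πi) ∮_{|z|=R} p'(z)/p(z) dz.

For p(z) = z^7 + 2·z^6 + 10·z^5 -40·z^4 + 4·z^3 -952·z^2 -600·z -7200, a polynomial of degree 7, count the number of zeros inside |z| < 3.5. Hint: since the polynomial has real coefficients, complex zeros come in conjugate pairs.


The zeros of p are: (1 + 3i), (1 - 3i), (-1 + 3i), (-1 - 3i), 4, (-3 + 3i), (-3 - 3i).
Their magnitudes are: 3.162, 3.162, 3.162, 3.162, 4, 4.243, 4.243.
Zeros with |z| < R = 3.5: (1 + 3i), (1 - 3i), (-1 + 3i), (-1 - 3i).
Count = 4.
By the argument principle, (1/2πi) ∮_{|z|=R} p'(z)/p(z) dz equals exactly this count.

Number of zeros inside |z| < 3.5: 4.


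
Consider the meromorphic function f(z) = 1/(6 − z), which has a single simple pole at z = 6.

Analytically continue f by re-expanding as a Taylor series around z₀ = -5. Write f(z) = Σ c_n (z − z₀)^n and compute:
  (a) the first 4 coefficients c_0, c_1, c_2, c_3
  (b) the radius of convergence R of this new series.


Let w = z − z₀, so z = z₀ + w.
Then 6 − z = 6 − (z₀ + w) = (6 − z₀) − w = 11 − w.
f(z) = 1/(11 − w) = (1/(11)) · 1/(1 − w/(11)) = Σ_{n≥0} w^n / (11)^(n+1).
So c_n = 1/(11)^(n+1):
  c_0 = 1/(11)^1 = 1/11.
  c_1 = 1/(11)^2 = 1/121.
  c_2 = 1/(11)^3 = 1/1331.
  c_3 = 1/(11)^4 = 1/14641.
The series is valid for |w/d| < 1, i.e. |z − z₀| < |d|.
Radius of convergence: R = |6 − z₀| = |11| = 11 (distance from z₀ to the singularity z = 6).

c_0 = 1/11, c_1 = 1/121, c_2 = 1/1331, c_3 = 1/14641; R = 11.


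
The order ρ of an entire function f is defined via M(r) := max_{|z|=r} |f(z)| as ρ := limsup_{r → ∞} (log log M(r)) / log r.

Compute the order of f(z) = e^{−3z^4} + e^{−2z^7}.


Each summand is entire of order 4 and 7 respectively (as in the single-exponential case). The order of a sum is at most the max of the orders, so ρ ≤ 7. For the lower bound: on |z|=r choose arg z so that -2z^7 is real positive; then |e^{-2z^7}| = e^{2r^7} while |e^{-3z^4}| ≤ e^{3r^4} = o(e^{2r^7}). So |f| ≥ e^{2r^7}(1 − o(1)) and ρ ≥ 7. Hence ρ = max(4, 7) = 7.
Therefore ρ = 7.

Order ρ = 7.


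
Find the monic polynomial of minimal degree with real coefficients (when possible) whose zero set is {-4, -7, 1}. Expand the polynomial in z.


The polynomial is p(z) = ∏_{α ∈ S} (z − α), where S = {-4, -7, 1}.
Expanding the product yields: p(z) = z^3 + 10·z^2 + 17·z -28.
The resulting polynomial has degree 3 and real coefficients as required.

p(z) = z^3 + 10·z^2 + 17·z -28.


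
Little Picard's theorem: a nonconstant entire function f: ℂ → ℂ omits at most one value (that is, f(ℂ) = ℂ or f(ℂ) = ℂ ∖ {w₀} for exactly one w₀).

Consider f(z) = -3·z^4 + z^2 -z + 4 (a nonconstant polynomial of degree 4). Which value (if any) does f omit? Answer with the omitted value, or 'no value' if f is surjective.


Little Picard bounds the complement of f(ℂ) to at most one point.
For every w ∈ ℂ, the equation p(z) − w = 0 is a nonconstant polynomial in z and hence has at least one root by the fundamental theorem of algebra. So p is surjective onto ℂ, omitting no value.

Omitted value: no value.


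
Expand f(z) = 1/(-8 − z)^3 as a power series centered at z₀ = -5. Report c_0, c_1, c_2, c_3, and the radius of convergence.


Let w = z − z₀, so z = z₀ + w.
Then -8 − z = -8 − (z₀ + w) = (-8 − z₀) − w = -3 − w.
f(z) = 1/(-3 − w)^3 = (1/(-3)^3) · (1 − w/(-3))^{−3}.
By the binomial series (1−u)^{−3} = Σ_{n≥0} C(n+2, 2) u^n for |u|<1, with u = w/(-3):
  c_n = C(n+2, 2) / (-3)^(n+3).
  c_0 = 1/(-3)^3 = -1/27.
  c_1 = 3/(-3)^4 = 1/27.
  c_2 = 6/(-3)^5 = -2/81.
  c_3 = 10/(-3)^6 = 10/729.
The series is valid for |w/d| < 1, i.e. |z − z₀| < |d|.
Radius of convergence: R = |-8 − z₀| = |-3| = 3 (distance from z₀ to the singularity z = -8).

c_0 = -1/27, c_1 = 1/27, c_2 = -2/81, c_3 = 10/729; R = 3.


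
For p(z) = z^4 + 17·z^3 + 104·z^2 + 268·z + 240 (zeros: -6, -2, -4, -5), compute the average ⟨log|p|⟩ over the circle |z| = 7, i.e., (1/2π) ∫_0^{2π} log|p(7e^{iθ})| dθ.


Zeros: -6, -5, -4, -2; r = 7.
Inside |z| < r: -6, -5, -4, -2. Outside (|z| ≥ r): ∅.
p(0) = 240, so log|p(0)| = log(240) = 5.4806.
Apply Jensen: I(r) = log|p(0)| + Σ_k log(r/|z_k|), summed over zeros inside |z| < r.
  log(r/|z_k|) for z_k = -6: log(7/6) = 0.1542
  log(r/|z_k|) for z_k = -2: log(7/2) = 1.2528
  log(r/|z_k|) for z_k = -4: log(7/4) = 0.5596
  log(r/|z_k|) for z_k = -5: log(7/5) = 0.3365
Sum over inside zeros: 2.3030.
I(r) = log|p(0)| + (inside sum) = 5.4806 + 2.3030 = 7.7836.
Closed form (all zeros inside, monic): I(r) = n·log(r) = 4·log(7) = 7.7836. ✓

I(r) ≈ 7.7836.


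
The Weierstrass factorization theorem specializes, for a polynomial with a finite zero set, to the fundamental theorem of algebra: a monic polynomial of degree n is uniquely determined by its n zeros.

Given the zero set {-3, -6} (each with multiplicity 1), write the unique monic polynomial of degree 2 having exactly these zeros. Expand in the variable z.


The polynomial is p(z) = ∏_{α ∈ S} (z − α), where S = {-3, -6}.
Expanding the product yields: p(z) = z^2 + 9·z + 18.
The resulting polynomial has degree 2 and real coefficients as required.

p(z) = z^2 + 9·z + 18.


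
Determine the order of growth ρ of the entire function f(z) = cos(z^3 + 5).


Write cos(w) = (e^{iw} ± e^{−iw})/(2 or 2i), so |cos(w)| ≤ e^{|w|}. With w = z^3 + 5, |w| ≤ 1r^3 + 5 on |z|=r, giving M(r) ≤ e^{1r^3 + 5} and ρ ≤ 3. For the lower bound, choose z on |z|=r with 1z^3 purely imaginary of modulus 1r^3; then |cos(z^3 + 5)| grows like e^{1r^3}/2, so ρ ≥ 3. Hence ρ = 3.
Therefore ρ = 3.

Order ρ = 3.


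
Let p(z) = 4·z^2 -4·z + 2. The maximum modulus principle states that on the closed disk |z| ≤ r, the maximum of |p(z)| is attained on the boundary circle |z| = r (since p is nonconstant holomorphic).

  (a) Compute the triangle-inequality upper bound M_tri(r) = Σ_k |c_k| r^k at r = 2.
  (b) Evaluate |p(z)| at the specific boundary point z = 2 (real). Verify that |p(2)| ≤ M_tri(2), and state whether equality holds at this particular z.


Coefficients: c_0 = 2, c_1 = -4, c_2 = 4. Radius r = 2.
Part (a). Triangle bound: M_tri(r) = Σ_k |c_k| r^k
  = |2|·2^0 + |-4|·2^1 + |4|·2^2
  = 2 + 8 + 16 = 26.
This bounds M(r) := max_{|z|=r} |p(z)| from above; equality holds iff all terms c_k z^k can be made to align in phase at a single z on |z|=r.
Part (b). At z = 2 (real, on the circle |z| = r):
  p(2) = (2)·2^0 + (-4)·2^1 + (4)·2^2 = 10.
  |p(2)| = 10.
Check: |p(2)| = 10 ≤ 26 = M_tri(2). ✓ Equality does not hold at z = 2 (the coefficients have mixed signs, so the terms do not all align in phase there).

M_tri(2) = 26; |p(2)| = 10; equality at z=2: no.


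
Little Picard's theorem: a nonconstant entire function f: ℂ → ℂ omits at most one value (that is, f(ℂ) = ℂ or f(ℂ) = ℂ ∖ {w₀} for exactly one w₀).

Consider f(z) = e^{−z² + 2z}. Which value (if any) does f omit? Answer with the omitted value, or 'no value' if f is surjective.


Little Picard bounds the complement of f(ℂ) to at most one point.
The exponent g(z) = −z² + 2z is a nonconstant polynomial, hence surjective onto ℂ. So e^{g(z)} takes every value in {e^w : w ∈ ℂ} = ℂ ∖ {0}. Adding 0 shifts the range to ℂ ∖ {0}. f omits exactly 0.

Omitted value: 0.


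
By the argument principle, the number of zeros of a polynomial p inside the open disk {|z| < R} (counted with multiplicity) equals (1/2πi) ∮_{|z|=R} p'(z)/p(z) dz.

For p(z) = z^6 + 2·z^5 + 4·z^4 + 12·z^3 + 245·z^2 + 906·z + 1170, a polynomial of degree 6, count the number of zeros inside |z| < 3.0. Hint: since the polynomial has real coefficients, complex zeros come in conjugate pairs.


The zeros of p are: (-2 + 1i), (-2 - 1i), (3 + 3i), (3 - 3i), (-2 + 3i), (-2 - 3i).
Their magnitudes are: 2.236, 2.236, 4.243, 4.243, 3.606, 3.606.
Zeros with |z| < R = 3.0: (-2 + 1i), (-2 - 1i).
Count = 2.
By the argument principle, (1/2πi) ∮_{|z|=R} p'(z)/p(z) dz equals exactly this count.

Number of zeros inside |z| < 3.0: 2.


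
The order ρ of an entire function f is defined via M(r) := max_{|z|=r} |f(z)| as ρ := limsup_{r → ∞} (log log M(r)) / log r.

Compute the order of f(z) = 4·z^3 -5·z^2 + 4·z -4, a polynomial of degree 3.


|f(z)| ≤ Σ|c_k|·r^k = O(r^3) as r → ∞. Polynomial growth is O(e^{r^ε}) for every ε > 0 (since r^3/e^{r^ε} → 0), so ρ ≤ ε for all ε > 0, i.e. ρ = 0. Every nonconstant polynomial has order 0.
Therefore ρ = 0.

Order ρ = 0.


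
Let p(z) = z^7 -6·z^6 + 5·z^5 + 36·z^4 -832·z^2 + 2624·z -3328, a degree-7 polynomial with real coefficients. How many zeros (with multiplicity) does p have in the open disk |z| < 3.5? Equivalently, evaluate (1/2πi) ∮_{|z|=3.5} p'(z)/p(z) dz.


The zeros of p are: (2 + 2i), (2 - 2i), (-3 + 2i), (-3 - 2i), 4, (2 + 2i), (2 - 2i).
Their magnitudes are: 2.828, 2.828, 3.606, 3.606, 4, 2.828, 2.828.
Zeros with |z| < R = 3.5: (2 + 2i), (2 - 2i), (2 + 2i), (2 - 2i).
Count = 4.
By the argument principle, (1/2πi) ∮_{|z|=R} p'(z)/p(z) dz equals exactly this count.

Number of zeros inside |z| < 3.5: 4.


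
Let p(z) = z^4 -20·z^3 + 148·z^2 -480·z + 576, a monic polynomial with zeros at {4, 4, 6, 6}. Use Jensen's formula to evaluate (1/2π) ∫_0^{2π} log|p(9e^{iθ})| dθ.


Zeros: 4, 4, 6, 6; r = 9.
Inside |z| < r: 4, 4, 6, 6. Outside (|z| ≥ r): ∅.
p(0) = 576, so log|p(0)| = log(576) = 6.3561.
Apply Jensen: I(r) = log|p(0)| + Σ_k log(r/|z_k|), summed over zeros inside |z| < r.
  log(r/|z_k|) for z_k = 4: log(9/4) = 0.8109
  log(r/|z_k|) for z_k = 4: log(9/4) = 0.8109
  log(r/|z_k|) for z_k = 6: log(9/6) = 0.4055
  log(r/|z_k|) for z_k = 6: log(9/6) = 0.4055
Sum over inside zeros: 2.4328.
I(r) = log|p(0)| + (inside sum) = 6.3561 + 2.4328 = 8.7889.
Closed form (all zeros inside, monic): I(r) = n·log(r) = 4·log(9) = 8.7889. ✓

I(r) ≈ 8.7889.


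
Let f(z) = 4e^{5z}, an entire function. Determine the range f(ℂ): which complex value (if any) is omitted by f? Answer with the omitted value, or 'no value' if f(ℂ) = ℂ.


Little Picard bounds the complement of f(ℂ) to at most one point.
e^{5z} is never zero on ℂ, so 4·e^{5z} takes every value in ℂ ∖ {0}. Adding 0 shifts the range to ℂ ∖ {0}. Thus f omits exactly the value 0.

Omitted value: 0.


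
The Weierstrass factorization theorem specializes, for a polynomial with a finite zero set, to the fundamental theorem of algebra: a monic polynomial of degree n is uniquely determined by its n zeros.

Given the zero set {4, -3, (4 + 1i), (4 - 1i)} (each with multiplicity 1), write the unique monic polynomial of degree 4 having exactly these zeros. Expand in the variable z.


The polynomial is p(z) = ∏_{α ∈ S} (z − α), where S = {4, -3, (4 + 1i), (4 - 1i)}.
Expanding the product yields: p(z) = z^4 -9·z^3 + 13·z^2 + 79·z -204.
Note conjugate pairs combine to real quadratics: (z − (4+1i))(z − (4−1i)) = z² − 8z + 17.
The resulting polynomial has degree 4 and real coefficients as required.

p(z) = z^4 -9·z^3 + 13·z^2 + 79·z -204.


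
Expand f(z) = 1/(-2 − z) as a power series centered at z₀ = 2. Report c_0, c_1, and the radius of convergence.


Let w = z − z₀, so z = z₀ + w.
Then -2 − z = -2 − (z₀ + w) = (-2 − z₀) − w = -4 − w.
f(z) = 1/(-4 − w) = (1/(-4)) · 1/(1 − w/(-4)) = Σ_{n≥0} w^n / (-4)^(n+1).
So c_n = 1/(-4)^(n+1):
  c_0 = 1/(-4)^1 = -1/4.
  c_1 = 1/(-4)^2 = 1/16.
The series is valid for |w/d| < 1, i.e. |z − z₀| < |d|.
Radius of convergence: R = |-2 − z₀| = |-4| = 4 (distance from z₀ to the singularity z = -2).

c_0 = -1/4, c_1 = 1/16; R = 4.


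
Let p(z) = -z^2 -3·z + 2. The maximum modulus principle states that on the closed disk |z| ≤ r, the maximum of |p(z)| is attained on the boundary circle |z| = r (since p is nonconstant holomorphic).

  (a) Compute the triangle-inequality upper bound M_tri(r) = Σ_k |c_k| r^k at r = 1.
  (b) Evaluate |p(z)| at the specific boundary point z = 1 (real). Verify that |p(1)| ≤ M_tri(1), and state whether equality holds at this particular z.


Coefficients: c_0 = 2, c_1 = -3, c_2 = -1. Radius r = 1.
Part (a). Triangle bound: M_tri(r) = Σ_k |c_k| r^k
  = |2|·1^0 + |-3|·1^1 + |-1|·1^2
  = 2 + 3 + 1 = 6.
This bounds M(r) := max_{|z|=r} |p(z)| from above; equality holds iff all terms c_k z^k can be made to align in phase at a single z on |z|=r.
Part (b). At z = 1 (real, on the circle |z| = r):
  p(1) = (2)·1^0 + (-3)·1^1 + (-1)·1^2 = -2.
  |p(1)| = 2.
Check: |p(1)| = 2 ≤ 6 = M_tri(1). ✓ Equality does not hold at z = 1 (the coefficients have mixed signs, so the terms do not all align in phase there).

M_tri(1) = 6; |p(1)| = 2; equality at z=1: no.


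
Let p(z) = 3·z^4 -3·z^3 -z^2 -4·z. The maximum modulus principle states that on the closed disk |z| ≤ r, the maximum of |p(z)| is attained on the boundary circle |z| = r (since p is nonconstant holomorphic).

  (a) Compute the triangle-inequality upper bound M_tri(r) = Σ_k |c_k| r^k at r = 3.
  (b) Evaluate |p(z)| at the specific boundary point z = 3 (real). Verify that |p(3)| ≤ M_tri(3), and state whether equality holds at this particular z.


Coefficients: c_0 = 0, c_1 = -4, c_2 = -1, c_3 = -3, c_4 = 3. Radius r = 3.
Part (a). Triangle bound: M_tri(r) = Σ_k |c_k| r^k
  = |0|·3^0 + |-4|·3^1 + |-1|·3^2 + |-3|·3^3 + |3|·3^4
  = 0 + 12 + 9 + 81 + 243 = 345.
This bounds M(r) := max_{|z|=r} |p(z)| from above; equality holds iff all terms c_k z^k can be made to align in phase at a single z on |z|=r.
Part (b). At z = 3 (real, on the circle |z| = r):
  p(3) = (0)·3^0 + (-4)·3^1 + (-1)·3^2 + (-3)·3^3 + (3)·3^4 = 141.
  |p(3)| = 141.
Check: |p(3)| = 141 ≤ 345 = M_tri(3). ✓ Equality does not hold at z = 3 (the coefficients have mixed signs, so the terms do not all align in phase there).

M_tri(3) = 345; |p(3)| = 141; equality at z=3: no.


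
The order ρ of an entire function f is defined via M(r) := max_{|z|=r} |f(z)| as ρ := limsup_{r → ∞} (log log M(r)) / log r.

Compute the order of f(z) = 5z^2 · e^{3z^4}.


M(r) = max_{|z|=r} |5|·|z|^2·|e^{3z^4}| = 5·r^2 · e^{3r^4} (the factors attain their maxima compatibly on |z|=r). Then log M(r) = log 5 + 2·log r + 3r^4, dominated by the last term, so log log M(r) ~ 4·log r. The polynomial factor 5z^2 contributes only a log r term and does not affect the order. ρ = 4.
Therefore ρ = 4.

Order ρ = 4.


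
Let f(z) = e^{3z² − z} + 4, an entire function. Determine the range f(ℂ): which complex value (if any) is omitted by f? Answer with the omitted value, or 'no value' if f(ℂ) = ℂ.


Little Picard bounds the complement of f(ℂ) to at most one point.
The exponent g(z) = 3z² − z is a nonconstant polynomial, hence surjective onto ℂ. So e^{g(z)} takes every value in {e^w : w ∈ ℂ} = ℂ ∖ {0}. Adding 4 shifts the range to ℂ ∖ {4}. f omits exactly 4.

Omitted value: 4.


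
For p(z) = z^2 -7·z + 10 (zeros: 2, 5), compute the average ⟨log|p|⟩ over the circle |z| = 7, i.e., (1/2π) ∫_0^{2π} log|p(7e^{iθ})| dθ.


Zeros: 2, 5; r = 7.
Inside |z| < r: 2, 5. Outside (|z| ≥ r): ∅.
p(0) = 10, so log|p(0)| = log(10) = 2.3026.
Apply Jensen: I(r) = log|p(0)| + Σ_k log(r/|z_k|), summed over zeros inside |z| < r.
  log(r/|z_k|) for z_k = 2: log(7/2) = 1.2528
  log(r/|z_k|) for z_k = 5: log(7/5) = 0.3365
Sum over inside zeros: 1.5892.
I(r) = log|p(0)| + (inside sum) = 2.3026 + 1.5892 = 3.8918.
Closed form (all zeros inside, monic): I(r) = n·log(r) = 2·log(7) = 3.8918. ✓

I(r) ≈ 3.8918.


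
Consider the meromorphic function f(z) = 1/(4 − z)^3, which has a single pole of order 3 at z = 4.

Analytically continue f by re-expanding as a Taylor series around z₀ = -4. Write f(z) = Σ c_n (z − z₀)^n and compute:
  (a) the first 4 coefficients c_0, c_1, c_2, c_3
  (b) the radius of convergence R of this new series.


Let w = z − z₀, so z = z₀ + w.
Then 4 − z = 4 − (z₀ + w) = (4 − z₀) − w = 8 − w.
f(z) = 1/(8 − w)^3 = (1/(8)^3) · (1 − w/(8))^{−3}.
By the binomial series (1−u)^{−3} = Σ_{n≥0} C(n+2, 2) u^n for |u|<1, with u = w/(8):
  c_n = C(n+2, 2) / (8)^(n+3).
  c_0 = 1/(8)^3 = 1/512.
  c_1 = 3/(8)^4 = 3/4096.
  c_2 = 6/(8)^5 = 3/16384.
  c_3 = 10/(8)^6 = 5/131072.
The series is valid for |w/d| < 1, i.e. |z − z₀| < |d|.
Radius of convergence: R = |4 − z₀| = |8| = 8 (distance from z₀ to the singularity z = 4).

c_0 = 1/512, c_1 = 3/4096, c_2 = 3/16384, c_3 = 5/131072; R = 8.


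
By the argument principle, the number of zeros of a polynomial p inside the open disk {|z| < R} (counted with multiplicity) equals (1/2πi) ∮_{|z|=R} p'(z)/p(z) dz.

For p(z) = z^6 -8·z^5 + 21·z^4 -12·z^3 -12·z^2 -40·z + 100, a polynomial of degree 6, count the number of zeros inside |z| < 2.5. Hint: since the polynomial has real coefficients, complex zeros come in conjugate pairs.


The zeros of p are: (-1 + 1i), (-1 - 1i), (2 + 1i), (2 - 1i), (3 + 1i), (3 - 1i).
Their magnitudes are: 1.414, 1.414, 2.236, 2.236, 3.162, 3.162.
Zeros with |z| < R = 2.5: (-1 + 1i), (-1 - 1i), (2 + 1i), (2 - 1i).
Count = 4.
By the argument principle, (1/2πi) ∮_{|z|=R} p'(z)/p(z) dz equals exactly this count.

Number of zeros inside |z| < 2.5: 4.


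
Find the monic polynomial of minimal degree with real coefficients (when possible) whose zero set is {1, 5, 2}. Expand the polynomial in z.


The polynomial is p(z) = ∏_{α ∈ S} (z − α), where S = {1, 5, 2}.
Expanding the product yields: p(z) = z^3 -8·z^2 + 17·z -10.
The resulting polynomial has degree 3 and real coefficients as required.

p(z) = z^3 -8·z^2 + 17·z -10.


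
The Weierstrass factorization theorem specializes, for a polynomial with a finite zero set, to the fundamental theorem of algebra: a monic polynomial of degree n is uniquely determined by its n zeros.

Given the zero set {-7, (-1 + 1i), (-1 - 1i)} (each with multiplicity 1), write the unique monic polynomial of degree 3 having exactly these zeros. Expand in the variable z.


The polynomial is p(z) = ∏_{α ∈ S} (z − α), where S = {-7, (-1 + 1i), (-1 - 1i)}.
Expanding the product yields: p(z) = z^3 + 9·z^2 + 16·z + 14.
Note conjugate pairs combine to real quadratics: (z − (-1+1i))(z − (-1−1i)) = z² + 2z + 2.
The resulting polynomial has degree 3 and real coefficients as required.

p(z) = z^3 + 9·z^2 + 16·z + 14.


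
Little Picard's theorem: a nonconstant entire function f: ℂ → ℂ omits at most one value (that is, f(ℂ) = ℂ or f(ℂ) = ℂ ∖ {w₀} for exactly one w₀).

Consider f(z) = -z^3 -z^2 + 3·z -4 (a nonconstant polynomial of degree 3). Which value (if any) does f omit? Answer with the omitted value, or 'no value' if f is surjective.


Little Picard bounds the complement of f(ℂ) to at most one point.
For every w ∈ ℂ, the equation p(z) − w = 0 is a nonconstant polynomial in z and hence has at least one root by the fundamental theorem of algebra. So p is surjective onto ℂ, omitting no value.

Omitted value: no value.


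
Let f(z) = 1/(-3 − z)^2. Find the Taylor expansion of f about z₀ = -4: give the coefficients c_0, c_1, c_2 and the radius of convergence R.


Let w = z − z₀, so z = z₀ + w.
Then -3 − z = -3 − (z₀ + w) = (-3 − z₀) − w = 1 − w.
f(z) = 1/(1 − w)^2 = (1/(1)^2) · (1 − w/(1))^{−2}.
By the binomial series (1−u)^{−2} = Σ_{n≥0} C(n+1, 1) u^n for |u|<1, with u = w/(1):
  c_n = C(n+1, 1) / (1)^(n+2).
  c_0 = 1/(1)^2 = 1.
  c_1 = 2/(1)^3 = 2.
  c_2 = 3/(1)^4 = 3.
The series is valid for |w/d| < 1, i.e. |z − z₀| < |d|.
Radius of convergence: R = |-3 − z₀| = |1| = 1 (distance from z₀ to the singularity z = -3).

c_0 = 1, c_1 = 2, c_2 = 3; R = 1.


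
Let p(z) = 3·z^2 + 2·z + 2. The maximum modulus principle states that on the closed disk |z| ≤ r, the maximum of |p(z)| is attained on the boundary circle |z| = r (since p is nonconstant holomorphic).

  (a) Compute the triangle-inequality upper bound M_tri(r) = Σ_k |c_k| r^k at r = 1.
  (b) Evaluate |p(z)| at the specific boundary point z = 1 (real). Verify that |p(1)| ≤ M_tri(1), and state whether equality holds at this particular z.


Coefficients: c_0 = 2, c_1 = 2, c_2 = 3. Radius r = 1.
Part (a). Triangle bound: M_tri(r) = Σ_k |c_k| r^k
  = |2|·1^0 + |2|·1^1 + |3|·1^2
  = 2 + 2 + 3 = 7.
This bounds M(r) := max_{|z|=r} |p(z)| from above; equality holds iff all terms c_k z^k can be made to align in phase at a single z on |z|=r.
Part (b). At z = 1 (real, on the circle |z| = r):
  p(1) = (2)·1^0 + (2)·1^1 + (3)·1^2 = 7.
  |p(1)| = 7.
Since all nonzero coefficients share the same sign, |p(1)| = 7 = M_tri(1); the triangle bound is attained at z = 1, so in fact M(r) = 7.

M_tri(1) = 7; |p(1)| = 7; equality at z=1: yes.
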